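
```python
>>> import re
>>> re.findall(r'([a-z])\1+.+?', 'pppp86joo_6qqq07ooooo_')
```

`\1` is not a pattern — it's the concrete string captured by group 1, re-applied verbatim.
One capturing group, so `findall` returns just the captured substring from each match — 4 in all.

['p', 'o', 'q', 'o']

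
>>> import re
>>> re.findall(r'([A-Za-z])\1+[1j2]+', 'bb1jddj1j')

A backreference is literal: `\1` must see the identical characters the first group matched.
Scanning left to right: at [0:4] match 'bb1j', group 1 = 'b'; at [4:9] match 'ddj1j', group 1 = 'd'.
`findall` collects group 1 from each match (2 total).

['b', 'd']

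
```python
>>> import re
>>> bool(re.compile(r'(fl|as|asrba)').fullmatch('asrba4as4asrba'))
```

False

For `fullmatch`, every character of the input must be accounted for by the pattern.
Here the string isn't matched end-to-end, so the call returns None, and `bool(None)` is False.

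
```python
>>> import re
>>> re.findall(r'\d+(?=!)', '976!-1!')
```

Lookahead/lookbehind check context without consuming it, so the matched span excludes the asserted characters.
Walking the string: at [0:3] → '976'; at [5:6] → '1'.
`findall` yields the raw match text (2 of them) because the pattern has no groups.

['976', '1']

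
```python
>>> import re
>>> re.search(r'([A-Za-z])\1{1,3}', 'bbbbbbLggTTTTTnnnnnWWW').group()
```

`\1` is not a pattern — it's the concrete string captured by group 1, re-applied verbatim.
`re.search` tries every starting position until one works.
The match spans [0:4] → 'bbbb'.
Captured: group 1 = 'b'.

'bbbb'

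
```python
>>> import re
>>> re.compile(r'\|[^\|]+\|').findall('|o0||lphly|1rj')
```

Walking the string: at [0:4] → '|o0|'; at [4:11] → '|lphly|'.
Since nothing is captured, `findall` lists the 2 matched substrings directly.

['|o0|', '|lphly|']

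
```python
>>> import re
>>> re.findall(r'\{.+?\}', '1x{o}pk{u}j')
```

['{o}', '{u}']

`findall` yields the raw match text (2 of them) because the pattern has no groups.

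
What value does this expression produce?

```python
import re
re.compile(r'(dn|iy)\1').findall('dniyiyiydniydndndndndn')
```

['iy', 'dn', 'dn']

The backreference `\1` re-matches whatever the first group consumed, character for character.
Walking the string: at [2:6] match 'iyiy', group 1 = 'iy'; at [12:16] match 'dndn', group 1 = 'dn'; at [16:20] match 'dndn', group 1 = 'dn'.
One capturing group, so `findall` returns just the captured substring from each match — 3 in all.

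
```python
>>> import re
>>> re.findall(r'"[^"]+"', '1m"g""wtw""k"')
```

Walking the string: at [2:5] → '"g"'; at [5:10] → '"wtw"'; at [10:13] → '"k"'.
Since nothing is captured, `findall` lists the 3 matched substrings directly.

['"g"', '"wtw"', '"k"']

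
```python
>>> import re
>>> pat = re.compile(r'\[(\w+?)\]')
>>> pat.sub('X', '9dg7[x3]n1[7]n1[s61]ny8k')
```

'9dg7Xn1Xn1Xny8k'

Every occurrence is swapped for 'X'.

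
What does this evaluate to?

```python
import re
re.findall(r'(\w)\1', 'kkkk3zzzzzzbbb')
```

The backreference `\1` re-matches whatever the first group consumed, character for character.
Walking the string: at [0:2] match 'kk', group 1 = 'k'; at [2:4] match 'kk', group 1 = 'k'; at [5:7] match 'zz', group 1 = 'z'; at [7:9] match 'zz', group 1 = 'z'; at [9:11] match 'zz', group 1 = 'z'; ….
`findall` collects group 1 from each match (6 total).

['k', 'k', 'z', 'z', 'z', 'b']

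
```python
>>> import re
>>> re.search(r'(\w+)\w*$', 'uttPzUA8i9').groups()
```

The match spans [0:10] → 'uttPzUA8i9'.
Captured: group 1 = 'uttPzUA8i9'.

('uttPzUA8i9',)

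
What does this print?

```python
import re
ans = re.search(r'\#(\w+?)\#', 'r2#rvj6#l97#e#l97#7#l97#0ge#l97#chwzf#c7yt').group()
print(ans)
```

The match spans [2:8] → '#rvj6#'.

#rvj6#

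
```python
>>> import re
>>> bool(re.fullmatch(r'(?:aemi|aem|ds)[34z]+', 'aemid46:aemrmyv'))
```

False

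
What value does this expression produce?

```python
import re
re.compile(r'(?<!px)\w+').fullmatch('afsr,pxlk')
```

For `fullmatch`, every character of the input must be accounted for by the pattern.
Here there's no way to consume every character, so the call returns None.

None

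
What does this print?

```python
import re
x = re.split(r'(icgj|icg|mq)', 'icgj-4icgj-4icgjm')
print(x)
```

Alternation isn't longest-match — the leftmost alternative that fits at this position is chosen.
`re.split` interleaves the captured-group text with the surrounding fragments.

['', 'icgj', '-4', 'icgj', '-4', 'icgj', 'm']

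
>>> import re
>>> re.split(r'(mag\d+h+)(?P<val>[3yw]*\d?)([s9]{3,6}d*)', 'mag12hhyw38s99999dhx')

['', 'mag12hh', 'yw38', 's99999d', 'hx']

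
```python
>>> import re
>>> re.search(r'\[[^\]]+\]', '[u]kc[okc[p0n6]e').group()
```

'[u]'

`search` walks the string left to right and returns the first match it finds.
The match spans [0:3] → '[u]'.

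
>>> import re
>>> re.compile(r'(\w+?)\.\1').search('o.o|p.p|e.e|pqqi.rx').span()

`\1` has to match the exact text group 1 already captured.
`re.search` tries every starting position until one works.
The match spans [0:3] → 'o.o'.
Captured: group 1 = 'o'.

(0, 3)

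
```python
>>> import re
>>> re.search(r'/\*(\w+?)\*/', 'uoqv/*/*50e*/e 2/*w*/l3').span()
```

(6, 13)

`search` walks the string left to right and returns the first match it finds.
The match spans [6:13] → '/*50e*/'.
Captured: group 1 = '50e'.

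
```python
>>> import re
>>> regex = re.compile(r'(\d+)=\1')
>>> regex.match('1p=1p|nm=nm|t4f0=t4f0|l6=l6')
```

None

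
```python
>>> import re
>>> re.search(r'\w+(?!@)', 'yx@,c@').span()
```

`(?!…)`/`(?<!…)` only lets a position through if the neighbouring text does NOT match; no characters are consumed.
The match spans [0:1] → 'y'.

(0, 1)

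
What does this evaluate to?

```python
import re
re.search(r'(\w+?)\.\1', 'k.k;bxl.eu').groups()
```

('k',)

The backreference `\1` re-matches whatever the first group consumed, character for character.
`search` walks the string left to right and returns the first match it finds.
The match spans [0:3] → 'k.k'.
Captured: group 1 = 'k'.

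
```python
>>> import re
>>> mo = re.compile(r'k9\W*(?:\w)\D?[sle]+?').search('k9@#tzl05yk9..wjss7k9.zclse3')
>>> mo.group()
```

The pattern matches the literal 'k9', then zero or more of a non-word character; then a word character (non-capturing group); then optionally a non-digit, then one or more of one of [sle] (lazy).
`re.search` scans for the first position where the pattern succeeds.
The match spans [0:7] → 'k9@#tzl'.

'k9@#tzl'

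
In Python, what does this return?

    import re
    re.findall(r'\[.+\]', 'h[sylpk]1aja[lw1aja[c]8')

Matches: at [1:22] → '[sylpk]1aja[lw1aja[c]'.
With no groups in the pattern, `findall` gives back each whole match — 1 here.

['[sylpk]1aja[lw1aja[c]']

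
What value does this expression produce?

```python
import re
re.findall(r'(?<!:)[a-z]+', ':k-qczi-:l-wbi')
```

The negative lookaround is zero-width — it rules out positions where the adjacent text would match, without consuming anything.
Walking the string: at [3:7] → 'qczi'; at [11:14] → 'wbi'.
No capturing groups, so `findall` returns the 2 full match strings.

['qczi', 'wbi']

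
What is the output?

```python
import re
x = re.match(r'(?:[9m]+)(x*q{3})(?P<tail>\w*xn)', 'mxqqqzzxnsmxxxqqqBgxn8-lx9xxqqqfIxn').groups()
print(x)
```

('xqqq', 'zzxnsmxxxqqqBgxn')

Pattern: one or more of one of [9m] (non-capturing group); then zero or more of a literal 'x', then exactly 3 of a literal 'q' (captured); then zero or more of a word character, then the literal 'xn' (captured as 'tail').
`re.match` only tries the pattern at the start of the string.
The match spans [0:21] → 'mxqqqzzxnsmxxxqqqBgxn'.
Captured: group 1 = 'xqqq', group 2 = 'zzxnsmxxxqqqBgxn'.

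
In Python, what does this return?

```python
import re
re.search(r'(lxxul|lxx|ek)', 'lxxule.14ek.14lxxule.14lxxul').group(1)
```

Branches in `(...|...)` are attempted left-to-right; the first branch that allows the whole pattern to succeed is taken.
`search` walks the string left to right and returns the first match it finds.
The match spans [0:5] → 'lxxul'.
Captured: group 1 = 'lxxul'.

'lxxul'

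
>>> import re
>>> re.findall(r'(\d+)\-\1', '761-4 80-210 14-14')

`\1` is not a pattern — it's the concrete string captured by group 1, re-applied verbatim.
Scanning left to right: at [13:18] match '14-14', group 1 = '14'.
With a single group, `findall` returns only what that group captured — 1 item.

['14']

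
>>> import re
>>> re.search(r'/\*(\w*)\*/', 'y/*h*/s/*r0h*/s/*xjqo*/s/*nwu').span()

The match spans [1:6] → '/*h*/'.

(1, 6)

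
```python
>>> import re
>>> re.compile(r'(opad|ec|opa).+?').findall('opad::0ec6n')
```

['opad', 'ec']

Alternation tries branches left to right and keeps the first one that lets the overall match succeed at that position.
Scanning left to right: at [0:5] match 'opad:', group 1 = 'opad'; at [7:10] match 'ec6', group 1 = 'ec'.
One capturing group, so `findall` returns just the captured substring from each match — 2 in all.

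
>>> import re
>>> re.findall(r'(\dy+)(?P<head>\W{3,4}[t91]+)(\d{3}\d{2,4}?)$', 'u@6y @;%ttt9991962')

[('6y', ' @;%ttt99', '91962')]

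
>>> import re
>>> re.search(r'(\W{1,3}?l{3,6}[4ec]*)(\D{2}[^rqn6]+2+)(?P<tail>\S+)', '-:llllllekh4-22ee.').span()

Pattern: 1 to 3 of a non-word character (lazy), then 3 to 6 of the literal 'l', then zero or more of one of [4ec] (captured); then exactly 2 of a non-digit, then one or more of any character except [rqn6], then one or more of a literal '2' (captured); then one or more of a non-whitespace character (captured as 'tail').
Unlike `match`, `search` isn't anchored — it looks for the pattern anywhere in the string.
The match spans [0:18] → '-:llllllekh4-22ee.'.
Captured: group 1 = '-:lllllle', group 2 = 'kh4-22', group 3 = 'ee.'.

(0, 18)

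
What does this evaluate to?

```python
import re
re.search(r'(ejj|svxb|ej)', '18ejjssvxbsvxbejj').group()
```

Alternation isn't longest-match — the leftmost alternative that fits at this position is chosen.
`re.search` tries every starting position until one works.
The match spans [2:5] → 'ejj'.
Captured: group 1 = 'ejj'.

'ejj'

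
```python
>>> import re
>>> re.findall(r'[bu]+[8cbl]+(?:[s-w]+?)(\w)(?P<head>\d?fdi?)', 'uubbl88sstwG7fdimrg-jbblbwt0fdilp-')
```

Pattern: one or more of one of [bu], then one or more of one of [8cbl]; then one or more of a character in [s-w] (lazy) (non-capturing group); then a word character (captured); then optionally a digit, then the literal 'fd', then optionally the literal 'i' (captured as 'head').
A `+?`/`*?`/`{m,n}?` starts at its minimum and grows only as far as needed for what follows to match.
Matches: at [0:16] match 'uubbl88sstwG7fdi', groups = ('G', '7fdi'); at [21:31] match 'bblbwt0fdi', groups = ('t', '0fdi').
`findall` packs the 2 group values into a tuple for every match.

[('G', '7fdi'), ('t', '0fdi')]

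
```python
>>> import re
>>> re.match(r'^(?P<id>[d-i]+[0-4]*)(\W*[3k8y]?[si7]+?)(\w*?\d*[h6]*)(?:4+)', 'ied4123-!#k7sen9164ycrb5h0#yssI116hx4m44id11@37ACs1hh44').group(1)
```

'ied4123'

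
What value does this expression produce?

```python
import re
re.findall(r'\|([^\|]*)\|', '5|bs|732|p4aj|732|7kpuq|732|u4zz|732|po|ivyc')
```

['bs', 'p4aj', '7kpuq', 'u4zz', 'po']

Scanning left to right: at [1:5] match '|bs|', group 1 = 'bs'; at [8:14] match '|p4aj|', group 1 = 'p4aj'; at [17:24] match '|7kpuq|', group 1 = '7kpuq'; at [27:33] match '|u4zz|', group 1 = 'u4zz'; at [36:40] match '|po|', group 1 = 'po'.
Because there's exactly one group, `findall` drops the full match and keeps group 1 from each hit.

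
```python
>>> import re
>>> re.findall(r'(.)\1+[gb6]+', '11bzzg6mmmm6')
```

['1', 'z', 'm']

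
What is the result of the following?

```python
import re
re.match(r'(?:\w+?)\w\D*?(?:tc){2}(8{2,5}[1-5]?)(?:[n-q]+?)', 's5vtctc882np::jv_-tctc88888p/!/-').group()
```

's5vtctc882n'

`re.match` won't scan ahead — the pattern has to work from the very first character.
The match spans [0:11] → 's5vtctc882n'.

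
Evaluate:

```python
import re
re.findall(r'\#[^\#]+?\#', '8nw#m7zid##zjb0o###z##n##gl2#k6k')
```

['#m7zid#', '#zjb0o#', '#z#', '#n#', '#gl2#']

Scanning left to right: at [3:10] → '#m7zid#'; at [10:17] → '#zjb0o#'; at [18:21] → '#z#'; at [21:24] → '#n#'; at [24:29] → '#gl2#'.
`findall` yields the raw match text (5 of them) because the pattern has no groups.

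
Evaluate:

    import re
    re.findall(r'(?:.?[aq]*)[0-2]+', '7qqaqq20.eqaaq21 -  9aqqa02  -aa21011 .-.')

Pattern: optionally any character, then zero or more of one of [aq] (non-capturing group); then one or more of a character in [0-2].
`findall` yields the raw match text (4 of them) because the pattern has no groups.

['7qqaqq20', 'eqaaq21', '9aqqa02', '-aa21011']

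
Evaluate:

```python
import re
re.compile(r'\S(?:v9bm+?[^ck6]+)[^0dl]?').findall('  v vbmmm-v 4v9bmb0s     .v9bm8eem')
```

['4v9bmb0s     .v9bm8eem']

Pattern: a non-whitespace character; then the literal 'v9b', then one or more of the literal 'm' (lazy), then one or more of any character except [ck6] (non-capturing group); then optionally any character except [0dl].
Walking the string: at [12:34] → '4v9bmb0s     .v9bm8eem'.
`findall` yields the raw match text (1 of them) because the pattern has no groups.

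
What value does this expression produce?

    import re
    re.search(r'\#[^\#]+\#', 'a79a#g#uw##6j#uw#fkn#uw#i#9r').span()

`re.search` scans for the first position where the pattern succeeds.
The match spans [4:7] → '#g#'.

(4, 7)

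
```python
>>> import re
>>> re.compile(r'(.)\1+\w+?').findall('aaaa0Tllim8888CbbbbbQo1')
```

['a', 'l', '8', 'b']

After group 1 captures some text, `\1` only succeeds where that same text appears again.
One capturing group, so `findall` returns just the captured substring from each match — 4 in all.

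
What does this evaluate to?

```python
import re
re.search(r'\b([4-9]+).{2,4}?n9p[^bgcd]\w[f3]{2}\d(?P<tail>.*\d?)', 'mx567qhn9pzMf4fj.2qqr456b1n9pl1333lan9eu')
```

This matches a word boundary (`\b`, zero-width); then one or more of a character in [4-9] (captured); then 2 to 4 of any character (lazy), then the literal 'n9p', then any character except [bgcd]; then a word character, then exactly 2 of one of [f3]; then a digit; then zero or more of any character, then optionally a digit (captured as 'tail').
`re.search` scans for the first position where the pattern succeeds.
Here the pattern never matches, so the call returns None.

None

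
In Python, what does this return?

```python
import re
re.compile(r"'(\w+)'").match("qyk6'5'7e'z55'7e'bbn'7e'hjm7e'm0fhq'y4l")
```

`re.match` only tries the pattern at the start of the string.
Here the string doesn't start with a match, so the call returns None.

None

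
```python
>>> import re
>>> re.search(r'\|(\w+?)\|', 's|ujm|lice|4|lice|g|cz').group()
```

'|ujm|'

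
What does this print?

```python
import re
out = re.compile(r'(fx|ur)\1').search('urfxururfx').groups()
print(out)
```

('ur',)

The match spans [4:8] → 'urur'.
Captured: group 1 = 'ur'.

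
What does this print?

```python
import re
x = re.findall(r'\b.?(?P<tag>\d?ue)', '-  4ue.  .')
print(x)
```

['ue']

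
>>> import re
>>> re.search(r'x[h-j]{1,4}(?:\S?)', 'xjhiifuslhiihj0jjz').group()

'xjhiif'

The pattern matches a literal 'x', then 1 to 4 of a character in [h-j]; then optionally a non-whitespace character (non-capturing group).
The match spans [0:6] → 'xjhiif'.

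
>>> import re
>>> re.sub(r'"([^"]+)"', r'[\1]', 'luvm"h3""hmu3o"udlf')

Matches: at [4:8] → '"h3"'; at [8:15] → '"hmu3o"'.
`\1` in the replacement pulls in group 1's text for each match.

'luvm[h3][hmu3o]udlf'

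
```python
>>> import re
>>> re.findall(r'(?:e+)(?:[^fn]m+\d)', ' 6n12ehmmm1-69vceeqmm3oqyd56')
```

['ehmmm1', 'eeqmm3']

This matches one or more of a literal 'e' (non-capturing group); then any character except [fn], then one or more of the literal 'm', then a digit (non-capturing group).
Matches: at [5:11] → 'ehmmm1'; at [16:22] → 'eeqmm3'.
With no groups in the pattern, `findall` gives back each whole match — 2 here.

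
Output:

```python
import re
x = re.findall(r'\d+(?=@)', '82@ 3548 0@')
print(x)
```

['82', '0']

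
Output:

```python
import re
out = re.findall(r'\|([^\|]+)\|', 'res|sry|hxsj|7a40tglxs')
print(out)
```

Matches: at [3:8] match '|sry|', group 1 = 'sry'.
`findall` collects group 1 from the one match (1 total).

['sry']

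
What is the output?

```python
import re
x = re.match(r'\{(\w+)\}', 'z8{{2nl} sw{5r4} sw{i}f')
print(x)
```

`re.match` only tries the pattern at the start of the string.
Here the string doesn't start with a match, so the call returns None.

None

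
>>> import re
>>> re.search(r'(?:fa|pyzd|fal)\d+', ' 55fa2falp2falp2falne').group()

`re.search` scans for the first position where the pattern succeeds.
The match spans [3:6] → 'fa2'.

'fa2'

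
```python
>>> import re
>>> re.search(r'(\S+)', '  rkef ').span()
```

The pattern matches one or more of a non-whitespace character (captured).
The match spans [2:6] → 'rkef'.

(2, 6)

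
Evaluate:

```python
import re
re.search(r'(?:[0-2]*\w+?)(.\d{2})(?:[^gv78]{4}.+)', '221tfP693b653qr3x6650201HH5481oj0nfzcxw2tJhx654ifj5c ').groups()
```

The match spans [0:53] → '221tfP693b653qr3x6650201HH5481oj0nfzcxw2tJhx654ifj5c '.
Captured: group 1 = 'P69'.

('P69',)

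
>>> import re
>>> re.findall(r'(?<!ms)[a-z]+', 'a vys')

The negative lookaround is zero-width — it rules out positions where the adjacent text would match, without consuming anything.
Walking the string: at [0:1] → 'a'; at [2:5] → 'vys'.
Since nothing is captured, `findall` lists the 2 matched substrings directly.

['a', 'vys']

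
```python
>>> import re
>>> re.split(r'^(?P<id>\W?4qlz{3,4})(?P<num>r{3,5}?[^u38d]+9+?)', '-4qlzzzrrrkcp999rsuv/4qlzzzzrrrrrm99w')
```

This matches anchored at the start of the string; then optionally a non-word character, then the literal '4ql', then 3 to 4 of the literal 'z' (captured as 'id'); then 3 to 5 of the literal 'r' (lazy), then one or more of any character except [u38d], then one or more of a literal '9' (lazy) (captured as 'num').
Because the pattern has a capturing group, `split` also inserts each captured text between the pieces.

['', '-4qlzzz', 'rrrkcp999', 'rsuv/4qlzzzzrrrrrm99w']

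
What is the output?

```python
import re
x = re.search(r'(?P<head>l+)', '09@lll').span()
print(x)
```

(3, 6)

The match spans [3:6] → 'lll'.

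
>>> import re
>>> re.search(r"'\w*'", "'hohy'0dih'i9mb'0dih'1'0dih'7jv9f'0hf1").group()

The match spans [0:6] → "'hohy'".

"'hohy'"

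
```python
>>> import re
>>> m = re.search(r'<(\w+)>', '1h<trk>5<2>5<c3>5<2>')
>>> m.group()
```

`re.search` tries every starting position until one works.
The match spans [2:7] → '<trk>'.
Captured: group 1 = 'trk'.

'<trk>'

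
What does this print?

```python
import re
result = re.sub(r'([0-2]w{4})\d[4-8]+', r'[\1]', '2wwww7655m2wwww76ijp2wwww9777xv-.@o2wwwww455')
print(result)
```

[2wwww]m[2wwww]ijp[2wwww]xv-.@o2wwwww455

The pattern matches a character in [0-2], then exactly 4 of the literal 'w' (captured); then a digit, then one or more of a character in [4-8].
Matches: at [0:9] → '2wwww7655'; at [10:17] → '2wwww76'; at [20:29] → '2wwww9777'.
`\1` in the replacement pulls in group 1's text for each match.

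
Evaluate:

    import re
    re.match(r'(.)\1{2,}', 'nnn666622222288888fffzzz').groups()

A backreference is literal: `\1` must see the identical characters the first group matched.
`match` is anchored at position 0; if the pattern doesn't fit there, it returns None.
The match spans [0:3] → 'nnn'.
Captured: group 1 = 'n'.

('n',)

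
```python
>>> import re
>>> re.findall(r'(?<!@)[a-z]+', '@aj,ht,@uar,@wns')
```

The negative lookaround is zero-width — it rules out positions where the adjacent text would match, without consuming anything.
`findall` yields the raw match text (4 of them) because the pattern has no groups.

['j', 'ht', 'ar', 'ns']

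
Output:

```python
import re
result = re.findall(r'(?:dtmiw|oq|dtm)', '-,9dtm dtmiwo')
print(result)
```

Alternation isn't longest-match — the leftmost alternative that fits at this position is chosen.
Walking the string: at [3:6] → 'dtm'; at [7:12] → 'dtmiw'.
With no groups in the pattern, `findall` gives back each whole match — 2 here.

['dtm', 'dtmiw']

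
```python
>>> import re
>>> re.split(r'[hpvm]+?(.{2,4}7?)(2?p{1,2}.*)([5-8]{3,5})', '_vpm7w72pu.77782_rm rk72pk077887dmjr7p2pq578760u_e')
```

['_', 'pm7w7', '2pu.77782_rm rk72pk077887dmjr7p2pq57', '876', '0u_e']

The `?` after the quantifier makes it lazy — it takes as little as possible before letting the rest of the pattern try.
`re.split` interleaves the captured-group text with the surrounding fragments.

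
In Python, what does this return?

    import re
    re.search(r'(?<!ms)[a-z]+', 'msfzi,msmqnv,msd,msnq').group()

The negative lookaround is zero-width — it rules out positions where the adjacent text would match, without consuming anything.
`re.search` tries every starting position until one works.
The match spans [0:5] → 'msfzi'.

'msfzi'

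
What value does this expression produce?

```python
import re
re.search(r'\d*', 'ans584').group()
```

''

This matches zero or more of a digit.
`re.search` tries every starting position until one works.
The match spans [0:0] → ''.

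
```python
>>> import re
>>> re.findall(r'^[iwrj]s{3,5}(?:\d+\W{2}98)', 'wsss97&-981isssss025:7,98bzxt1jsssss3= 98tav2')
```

['wsss97&-98']

No capturing groups, so `findall` returns the 1 full match string.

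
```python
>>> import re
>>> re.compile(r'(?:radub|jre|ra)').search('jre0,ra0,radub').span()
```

The match spans [0:3] → 'jre'.

(0, 3)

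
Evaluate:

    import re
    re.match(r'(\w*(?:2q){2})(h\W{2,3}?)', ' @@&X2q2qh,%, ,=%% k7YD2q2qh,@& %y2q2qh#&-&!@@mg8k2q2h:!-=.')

`re.match` won't scan ahead — the pattern has to work from the very first character.
Here the pattern fails at index 0, so the call returns None.

None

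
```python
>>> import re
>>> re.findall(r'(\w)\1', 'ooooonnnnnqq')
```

['o', 'o', 'n', 'n', 'q']

`\1` has to match the exact text group 1 already captured.
Matches: at [0:2] match 'oo', group 1 = 'o'; at [2:4] match 'oo', group 1 = 'o'; at [5:7] match 'nn', group 1 = 'n'; at [7:9] match 'nn', group 1 = 'n'; at [10:12] match 'qq', group 1 = 'q'.
`findall` collects group 1 from each match (5 total).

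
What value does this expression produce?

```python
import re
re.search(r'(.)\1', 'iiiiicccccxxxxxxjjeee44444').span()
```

(0, 2)

The backreference `\1` re-matches whatever the first group consumed, character for character.
`re.search` tries every starting position until one works.
The match spans [0:2] → 'ii'.
Captured: group 1 = 'i'.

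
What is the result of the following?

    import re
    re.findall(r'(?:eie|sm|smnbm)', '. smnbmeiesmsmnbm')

`|` is ordered: at each position the engine commits to the first alternative that works.
With no groups in the pattern, `findall` gives back each whole match — 4 here.

['sm', 'eie', 'sm', 'sm']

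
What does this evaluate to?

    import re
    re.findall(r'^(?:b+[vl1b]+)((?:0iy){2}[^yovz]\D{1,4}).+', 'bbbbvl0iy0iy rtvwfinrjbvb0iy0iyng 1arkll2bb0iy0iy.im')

Because there's exactly one group, `findall` drops the full match and keeps group 1 from the one hit.

['0iy0iy rtvw']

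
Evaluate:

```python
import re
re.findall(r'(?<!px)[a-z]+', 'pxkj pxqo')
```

['pxkj', 'pxqo']

`(?!…)`/`(?<!…)` only lets a position through if the neighbouring text does NOT match; no characters are consumed.
With no groups in the pattern, `findall` gives back each whole match — 2 here.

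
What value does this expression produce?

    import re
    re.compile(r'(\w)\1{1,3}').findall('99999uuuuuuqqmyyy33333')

['9', 'u', 'u', 'q', 'y', '3']

The backreference `\1` re-matches whatever the first group consumed, character for character.
Because there's exactly one group, `findall` drops the full match and keeps group 1 from each hit.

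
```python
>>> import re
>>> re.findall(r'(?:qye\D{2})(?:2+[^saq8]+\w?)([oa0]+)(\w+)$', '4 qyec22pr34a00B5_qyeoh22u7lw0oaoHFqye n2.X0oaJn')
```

This matches the literal 'qye', then exactly 2 of a non-digit (non-capturing group); then one or more of the literal '2', then one or more of any character except [saq8], then optionally a word character (non-capturing group); then one or more of one of [oa0] (captured); then one or more of a word character (captured); then anchored at the end.
Walking the string: at [35:48] match 'qye n2.X0oaJn', groups = ('a', 'Jn').
Multiple groups make `findall` return tuples — one 2-tuple for the one match.

[('a', 'Jn')]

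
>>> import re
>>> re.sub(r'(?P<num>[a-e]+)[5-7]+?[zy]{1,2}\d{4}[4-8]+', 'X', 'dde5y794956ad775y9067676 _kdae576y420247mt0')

'XX _kXmt0'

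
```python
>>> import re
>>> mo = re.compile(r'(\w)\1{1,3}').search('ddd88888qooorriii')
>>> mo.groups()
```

`\1` has to match the exact text group 1 already captured.
`re.search` scans for the first position where the pattern succeeds.
The match spans [0:3] → 'ddd'.
Captured: group 1 = 'd'.

('d',)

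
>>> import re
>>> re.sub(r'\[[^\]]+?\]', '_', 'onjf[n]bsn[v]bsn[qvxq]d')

Matches: at [4:7] → '[n]'; at [10:13] → '[v]'; at [16:22] → '[qvxq]'.
Every occurrence is swapped for '_'.

'onjf_bsn_bsn_d'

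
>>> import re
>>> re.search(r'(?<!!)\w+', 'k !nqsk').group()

The negative lookahead/lookbehind blocks any match where the forbidden context is present.
The match spans [0:1] → 'k'.

'k'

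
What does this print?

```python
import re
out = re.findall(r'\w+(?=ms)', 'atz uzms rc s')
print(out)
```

['uz']

Lookahead/lookbehind check context without consuming it, so the matched span excludes the asserted characters.
Matches: at [4:6] → 'uz'.
No capturing groups, so `findall` returns the 1 full match string.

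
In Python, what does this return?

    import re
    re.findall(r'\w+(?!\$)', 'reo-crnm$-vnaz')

['reo', 'crn', 'vnaz']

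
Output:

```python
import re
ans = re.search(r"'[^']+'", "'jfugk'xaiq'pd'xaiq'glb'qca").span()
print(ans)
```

(0, 7)

`re.search` scans for the first position where the pattern succeeds.
The match spans [0:7] → "'jfugk'".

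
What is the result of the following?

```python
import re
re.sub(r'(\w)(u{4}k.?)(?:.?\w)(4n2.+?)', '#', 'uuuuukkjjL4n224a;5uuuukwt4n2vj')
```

Lazy quantifiers expand one character at a time until the remainder of the pattern can match.
`sub` substitutes '#' at each match site.

'uuuuukkjjL4n224a;#j'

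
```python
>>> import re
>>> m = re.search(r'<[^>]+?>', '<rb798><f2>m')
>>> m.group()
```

`re.search` tries every starting position until one works.
The match spans [0:7] → '<rb798>'.

'<rb798>'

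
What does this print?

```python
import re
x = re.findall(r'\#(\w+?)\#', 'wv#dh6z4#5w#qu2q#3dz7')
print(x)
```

['dh6z4', 'qu2q']

With a single group, `findall` returns only what that group captured — 2 items.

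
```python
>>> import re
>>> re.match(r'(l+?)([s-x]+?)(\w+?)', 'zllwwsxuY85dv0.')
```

None

This matches one or more of a literal 'l' (lazy) (captured); then one or more of a character in [s-x] (lazy) (captured); then one or more of a word character (lazy) (captured).
With `match`, the pattern is implicitly anchored at the beginning.
Here the string doesn't start with a match, so the call returns None.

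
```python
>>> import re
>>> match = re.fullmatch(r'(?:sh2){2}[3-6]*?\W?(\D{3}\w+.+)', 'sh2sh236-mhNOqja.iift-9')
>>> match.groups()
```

('mhNOqja.iift-9',)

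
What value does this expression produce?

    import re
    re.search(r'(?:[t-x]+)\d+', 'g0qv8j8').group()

The pattern matches one or more of a character in [t-x] (non-capturing group); then one or more of a digit.
`re.search` scans for the first position where the pattern succeeds.
The match spans [3:5] → 'v8'.

'v8'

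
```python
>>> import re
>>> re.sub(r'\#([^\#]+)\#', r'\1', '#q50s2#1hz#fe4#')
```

'q50s21hzfe4'

Each match is replaced using the text its own group 1 captured.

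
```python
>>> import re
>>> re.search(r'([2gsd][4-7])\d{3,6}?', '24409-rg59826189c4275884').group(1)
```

'24'

This matches one of [2gsd], then a character in [4-7] (captured); then 3 to 6 of a digit (lazy).
`re.search` tries every starting position until one works.
The match spans [0:5] → '24409'.
Captured: group 1 = '24'.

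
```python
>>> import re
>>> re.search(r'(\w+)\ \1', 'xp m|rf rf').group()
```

'rf rf'

`\1` has to match the exact text group 1 already captured.
The match spans [5:10] → 'rf rf'.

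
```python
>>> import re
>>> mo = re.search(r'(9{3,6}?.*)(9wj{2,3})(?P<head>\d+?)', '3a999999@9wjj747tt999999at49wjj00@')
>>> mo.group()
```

'999999@9wjj747tt999999at49wjj0'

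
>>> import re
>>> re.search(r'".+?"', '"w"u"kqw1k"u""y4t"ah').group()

A non-greedy quantifier consumes as few characters as it can — just enough that the remainder of the pattern still matches from where it stops; whatever follows it matches normally.
Unlike `match`, `search` isn't anchored — it looks for the pattern anywhere in the string.
The match spans [0:3] → '"w"'.

'"w"'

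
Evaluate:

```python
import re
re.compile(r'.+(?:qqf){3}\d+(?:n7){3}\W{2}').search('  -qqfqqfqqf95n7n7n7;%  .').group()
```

'  -qqfqqfqqf95n7n7n7;%'

Pattern: one or more of any character, then the literal 'qqf' repeated 3 times; then one or more of a digit, then the literal 'n7' repeated 3 times; then exactly 2 of a non-word character.
The match spans [0:22] → '  -qqfqqfqqf95n7n7n7;%'.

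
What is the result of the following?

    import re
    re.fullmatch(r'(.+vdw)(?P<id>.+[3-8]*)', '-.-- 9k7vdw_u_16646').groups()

('-.-- 9k7vdw', '_u_16646')

The match spans [0:19] → '-.-- 9k7vdw_u_16646'.
Captured: group 1 = '-.-- 9k7vdw', group 2 = '_u_16646'.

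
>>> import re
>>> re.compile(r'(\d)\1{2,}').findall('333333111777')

['3', '1', '7']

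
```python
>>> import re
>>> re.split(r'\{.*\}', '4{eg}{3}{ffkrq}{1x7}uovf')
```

Each match becomes a cut point; 2 segments remain.

['4', 'uovf']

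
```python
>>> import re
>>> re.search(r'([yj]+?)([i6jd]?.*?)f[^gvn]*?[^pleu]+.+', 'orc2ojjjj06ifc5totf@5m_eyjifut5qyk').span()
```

(5, 34)

The match spans [5:34] → 'jjjj06ifc5totf@5m_eyjifut5qyk'.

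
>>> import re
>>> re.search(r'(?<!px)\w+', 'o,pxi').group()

'o'

`(?!…)`/`(?<!…)` only lets a position through if the neighbouring text does NOT match; no characters are consumed.
Unlike `match`, `search` isn't anchored — it looks for the pattern anywhere in the string.
The match spans [0:1] → 'o'.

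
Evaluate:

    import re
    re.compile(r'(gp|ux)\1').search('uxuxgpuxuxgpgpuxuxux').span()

(0, 4)

After group 1 captures some text, `\1` only succeeds where that same text appears again.
`re.search` scans for the first position where the pattern succeeds.
The match spans [0:4] → 'uxux'.
Captured: group 1 = 'ux'.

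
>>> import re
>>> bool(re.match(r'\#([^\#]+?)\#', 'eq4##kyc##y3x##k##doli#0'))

`re.match` only tries the pattern at the start of the string.
Here the pattern fails at index 0, so the call returns None, and `bool(None)` is False.

False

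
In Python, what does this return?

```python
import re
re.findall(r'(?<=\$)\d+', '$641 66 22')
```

Because the assertion is zero-width, the text it checks is not consumed and won't appear in the result.
Walking the string: at [1:4] → '641'.
With no groups in the pattern, `findall` gives back each whole match — 1 here.

['641']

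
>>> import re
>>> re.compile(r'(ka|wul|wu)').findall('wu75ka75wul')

['wu', 'ka', 'wul']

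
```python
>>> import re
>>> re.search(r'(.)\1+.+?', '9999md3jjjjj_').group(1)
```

The backreference `\1` re-matches whatever the first group consumed, character for character.
Unlike `match`, `search` isn't anchored — it looks for the pattern anywhere in the string.
The match spans [0:5] → '9999m'.
Captured: group 1 = '9'.

'9'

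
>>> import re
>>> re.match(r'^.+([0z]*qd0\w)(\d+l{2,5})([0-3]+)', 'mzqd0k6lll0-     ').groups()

The pattern matches anchored at the start of the string; then one or more of any character; then zero or more of one of [0z], then the literal 'qd0', then a word character (captured); then one or more of a digit, then 2 to 5 of the literal 'l' (captured); then one or more of a character in [0-3] (captured).
With `match`, the pattern is implicitly anchored at the beginning.
The match spans [0:11] → 'mzqd0k6lll0'.
Captured: group 1 = 'qd0k', group 2 = '6lll', group 3 = '0'.

('qd0k', '6lll', '0')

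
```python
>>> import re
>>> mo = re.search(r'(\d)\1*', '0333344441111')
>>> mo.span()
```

(0, 1)

A backreference is literal: `\1` must see the identical characters the first group matched.
The match spans [0:1] → '0'.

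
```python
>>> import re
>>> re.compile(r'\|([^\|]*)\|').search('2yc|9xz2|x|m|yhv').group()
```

'|9xz2|'

The match spans [3:9] → '|9xz2|'.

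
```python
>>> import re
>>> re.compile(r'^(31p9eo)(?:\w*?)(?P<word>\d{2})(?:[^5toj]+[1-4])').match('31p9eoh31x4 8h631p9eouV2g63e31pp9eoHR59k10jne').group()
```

'31p9eoh31x4 8h631'

The pattern matches anchored at the start of the string; then the literal '31p', then the literal '9eo' (captured); then zero or more of a word character (lazy) (non-capturing group); then exactly 2 of a digit (captured as 'word'); then one or more of any character except [5toj], then a character in [1-4] (non-capturing group).
`re.match` only tries the pattern at the start of the string.
The match spans [0:17] → '31p9eoh31x4 8h631'.
Captured: group 1 = '31p9eo', group 2 = '31'.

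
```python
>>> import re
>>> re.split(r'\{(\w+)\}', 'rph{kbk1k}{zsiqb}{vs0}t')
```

['rph', 'kbk1k', '', 'zsiqb', '', 'vs0', 't']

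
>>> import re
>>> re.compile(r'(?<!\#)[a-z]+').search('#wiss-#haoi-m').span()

(2, 5)

Because the assertion is negative and zero-width, positions next to the forbidden text are skipped.
The match spans [2:5] → 'iss'.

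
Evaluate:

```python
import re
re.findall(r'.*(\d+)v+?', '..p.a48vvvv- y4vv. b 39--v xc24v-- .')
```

The pattern matches zero or more of any character; then one or more of a digit (captured); then one or more of a literal 'v' (lazy).
One capturing group, so `findall` returns just the captured substring from the one match — 1 in all.

['4']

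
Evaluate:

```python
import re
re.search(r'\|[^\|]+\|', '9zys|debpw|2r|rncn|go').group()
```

'|debpw|'

The match spans [4:11] → '|debpw|'.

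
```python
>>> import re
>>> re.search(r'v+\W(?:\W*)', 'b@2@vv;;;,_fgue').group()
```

'vv;;;,'

Pattern: one or more of a literal 'v', then a non-word character; then zero or more of a non-word character (non-capturing group).
`re.search` scans for the first position where the pattern succeeds.
The match spans [4:10] → 'vv;;;,'.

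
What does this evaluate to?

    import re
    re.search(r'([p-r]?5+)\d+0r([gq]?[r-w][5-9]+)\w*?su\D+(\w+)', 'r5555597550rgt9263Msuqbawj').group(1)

'r55555'

The pattern matches optionally a character in [p-r], then one or more of the literal '5' (captured); then one or more of a digit, then the literal '0r'; then optionally one of [gq], then a character in [r-w], then one or more of a character in [5-9] (captured); then zero or more of a word character (lazy), then the literal 'su'; then one or more of a non-digit; then one or more of a word character (captured).
`search` walks the string left to right and returns the first match it finds.
The match spans [0:26] → 'r5555597550rgt9263Msuqbawj'.
Captured: group 1 = 'r55555', group 2 = 'gt9', group 3 = 'j'.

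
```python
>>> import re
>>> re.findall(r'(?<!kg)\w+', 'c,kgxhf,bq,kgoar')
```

The negative lookaround is zero-width — it rules out positions where the adjacent text would match, without consuming anything.
Walking the string: at [0:1] → 'c'; at [2:7] → 'kgxhf'; at [8:10] → 'bq'; at [11:16] → 'kgoar'.
No capturing groups, so `findall` returns the 4 full match strings.

['c', 'kgxhf', 'bq', 'kgoar']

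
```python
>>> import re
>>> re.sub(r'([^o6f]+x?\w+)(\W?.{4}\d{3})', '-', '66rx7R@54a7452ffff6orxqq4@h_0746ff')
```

The pattern matches one or more of any character except [o6f], then optionally the literal 'x', then one or more of a word character (captured); then optionally a non-word character, then exactly 4 of any character, then exactly 3 of a digit (captured).
Every occurrence is swapped for '-'.

'66-ff'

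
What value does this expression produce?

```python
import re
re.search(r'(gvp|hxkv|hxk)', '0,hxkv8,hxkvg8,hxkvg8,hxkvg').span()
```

(2, 6)

The regex engine tests alternatives in the order written; an earlier branch that matches wins even if a later one would match more.
The match spans [2:6] → 'hxkv'.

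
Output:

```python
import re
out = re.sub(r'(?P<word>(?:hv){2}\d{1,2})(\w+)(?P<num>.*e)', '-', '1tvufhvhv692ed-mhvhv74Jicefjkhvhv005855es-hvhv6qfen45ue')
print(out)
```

1tvuf-

Pattern: the literal 'hv' repeated 2 times, then 1 to 2 of a digit (captured as 'word'); then one or more of a word character (captured); then zero or more of any character, then a literal 'e' (captured as 'num').
Matches: at [5:55] → 'hvhv692ed-mhvhv74Jicefjkhvhv005855es-hvhv6qfen45ue'.
`sub` substitutes '-' at each match site.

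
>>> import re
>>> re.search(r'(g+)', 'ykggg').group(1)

'ggg'

The match spans [2:5] → 'ggg'.
Captured: group 1 = 'ggg'.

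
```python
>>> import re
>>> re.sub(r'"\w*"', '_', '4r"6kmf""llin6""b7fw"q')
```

Matches: at [2:8] → '"6kmf"'; at [8:15] → '"llin6"'; at [15:21] → '"b7fw"'.
Each match is replaced by '_'.

'4r___q'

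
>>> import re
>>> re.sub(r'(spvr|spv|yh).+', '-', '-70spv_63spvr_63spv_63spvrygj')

'-70-'

Matches: at [3:29] → 'spv_63spvr_63spv_63spvrygj'.
`sub` substitutes '-' at each match site.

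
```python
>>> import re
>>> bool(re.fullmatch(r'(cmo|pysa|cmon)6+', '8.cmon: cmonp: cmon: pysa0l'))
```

False

`re.fullmatch` requires the pattern to consume the entire string.
Here there's no way to consume every character, so the call returns None, and `bool(None)` is False.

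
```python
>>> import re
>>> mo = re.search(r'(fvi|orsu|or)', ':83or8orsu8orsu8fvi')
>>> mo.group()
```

'or'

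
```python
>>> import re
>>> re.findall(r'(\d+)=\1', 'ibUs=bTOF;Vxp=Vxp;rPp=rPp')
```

[]

`\1` is not a pattern — it's the concrete string captured by group 1, re-applied verbatim.
Because there's exactly one group, `findall` drops the full match and keeps group 1 from each hit.
Nothing in the string satisfies the pattern, so the list is empty.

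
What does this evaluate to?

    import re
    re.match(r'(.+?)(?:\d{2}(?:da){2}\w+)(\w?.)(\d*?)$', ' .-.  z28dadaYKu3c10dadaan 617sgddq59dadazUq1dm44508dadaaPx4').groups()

(' .-.  z28dadaYKu3c10dadaan 617sgddq', '4', '')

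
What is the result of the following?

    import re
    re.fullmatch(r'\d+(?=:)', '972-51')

None

The positive lookaround only admits positions where the adjacent text matches; those characters stay outside the span.
`fullmatch` succeeds only if the pattern covers the string from start to end.
Here the string isn't matched end-to-end, so the call returns None.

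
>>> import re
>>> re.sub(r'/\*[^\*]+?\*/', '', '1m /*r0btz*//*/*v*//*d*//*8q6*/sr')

Matches: at [3:12] → '/*r0btz*/'; at [14:19] → '/*v*/'; at [19:24] → '/*d*/'; at [24:31] → '/*8q6*/'.
Every occurrence is swapped for ''.

'1m /*sr'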